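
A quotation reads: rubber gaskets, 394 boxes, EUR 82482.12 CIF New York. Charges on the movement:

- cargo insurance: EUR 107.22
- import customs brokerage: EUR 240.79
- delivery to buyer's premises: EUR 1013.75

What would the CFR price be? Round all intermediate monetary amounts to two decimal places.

Not relevant to the conversion: delivery, brokerage — on the buyer under both terms; not part of either seller's price.
From CIF to CFR, the seller no longer bears: insurance.
CFR price = 82482.12 − 107.22 = 82374.90

CFR price: EUR 82374.90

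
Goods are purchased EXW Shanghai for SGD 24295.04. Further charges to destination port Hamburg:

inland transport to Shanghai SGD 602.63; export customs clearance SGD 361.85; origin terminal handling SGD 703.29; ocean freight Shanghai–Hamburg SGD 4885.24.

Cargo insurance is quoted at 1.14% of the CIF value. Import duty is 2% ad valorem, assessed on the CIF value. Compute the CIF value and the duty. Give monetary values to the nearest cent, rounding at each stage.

Let C be the CIF value. C = EXW price + pre-shipment costs + freight + 1.14% × C
C − 1.14% × C = 24295.04 + 602.63 + 361.85 + 703.29 + 4885.24
0.9886 × C = 30848.05
C = 30848.05 / 0.9886 = 31203.77
Insurance premium = 1.14% × 31203.77 = 355.72
Import duty = 31203.77 × 2% = 624.08

CIF value: SGD 31203.77; import duty: SGD 624.08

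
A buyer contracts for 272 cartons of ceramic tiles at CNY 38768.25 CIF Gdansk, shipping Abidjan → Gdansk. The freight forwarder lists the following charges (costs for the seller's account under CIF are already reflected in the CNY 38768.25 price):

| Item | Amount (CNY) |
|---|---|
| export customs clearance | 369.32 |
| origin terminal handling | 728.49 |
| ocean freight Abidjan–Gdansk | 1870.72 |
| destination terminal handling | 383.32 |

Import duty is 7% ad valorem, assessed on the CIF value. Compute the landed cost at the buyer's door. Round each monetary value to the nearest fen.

Total landed cost: CNY 41865.35

CIF: the seller pays costs through ocean freight and marine insurance to the destination port.
Already in the invoice (seller's account under CIF): export clearance, origin terminal, freight — exclude.
The CIF price already equals the CIF value: 38768.25
Import duty = 38768.25 × 7% = 2713.78
Buyer bears: destination terminal 383.32 + duty 2713.78 = 3097.10
Landed cost = invoice 38768.25 + 3097.10 = 41865.35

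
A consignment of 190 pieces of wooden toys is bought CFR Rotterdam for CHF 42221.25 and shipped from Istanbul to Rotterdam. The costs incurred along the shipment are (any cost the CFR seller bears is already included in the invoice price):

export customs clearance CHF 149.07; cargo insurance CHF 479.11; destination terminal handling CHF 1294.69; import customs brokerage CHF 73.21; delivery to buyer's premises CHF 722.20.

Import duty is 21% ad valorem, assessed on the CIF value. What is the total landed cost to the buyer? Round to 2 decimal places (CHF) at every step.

Total landed cost: CHF 53757.54

CFR: the seller pays costs through ocean freight to the destination port, but not insurance.
Already in the invoice (seller's account under CFR): export clearance — exclude.
CIF value = CFR price + insurance = 42221.25 + 479.11 = 42700.36
Import duty = 42700.36 × 21% = 8967.08
Buyer bears: insurance 479.11 + destination terminal 1294.69 + brokerage 73.21 + delivery 722.20 + duty 8967.08 = 11536.29
Landed cost = invoice 42221.25 + 11536.29 = 53757.54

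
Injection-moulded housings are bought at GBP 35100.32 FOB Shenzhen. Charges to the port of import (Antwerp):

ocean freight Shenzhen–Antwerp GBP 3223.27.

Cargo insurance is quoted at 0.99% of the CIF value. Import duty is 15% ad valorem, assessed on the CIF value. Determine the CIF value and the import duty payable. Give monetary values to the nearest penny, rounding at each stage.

CIF value: GBP 38706.79; import duty: GBP 5806.02

Let C be the CIF value. C = FOB price + freight + 0.99% × C
C − 0.99% × C = 35100.32 + 3223.27
0.9901 × C = 38323.59
C = 38323.59 / 0.9901 = 38706.79
Insurance premium = 0.99% × 38706.79 = 383.20
Import duty = 38706.79 × 15% = 5806.02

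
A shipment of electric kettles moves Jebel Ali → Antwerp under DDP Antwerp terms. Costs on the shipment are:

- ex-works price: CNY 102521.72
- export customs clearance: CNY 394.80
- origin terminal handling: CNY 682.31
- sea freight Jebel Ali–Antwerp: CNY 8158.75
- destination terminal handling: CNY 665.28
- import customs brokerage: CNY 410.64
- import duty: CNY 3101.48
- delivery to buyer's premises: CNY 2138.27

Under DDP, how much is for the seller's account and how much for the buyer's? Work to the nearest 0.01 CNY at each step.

DDP: the seller bears all costs including import duty.
Seller's account: goods 102521.72 + export clearance 394.80 + origin terminal 682.31 + freight 8158.75 + destination terminal 665.28 + brokerage 410.64 + duty 3101.48 + delivery 2138.27 = 118073.25
Buyer's account: 0.00

Seller: CNY 118073.25; buyer: CNY 0.00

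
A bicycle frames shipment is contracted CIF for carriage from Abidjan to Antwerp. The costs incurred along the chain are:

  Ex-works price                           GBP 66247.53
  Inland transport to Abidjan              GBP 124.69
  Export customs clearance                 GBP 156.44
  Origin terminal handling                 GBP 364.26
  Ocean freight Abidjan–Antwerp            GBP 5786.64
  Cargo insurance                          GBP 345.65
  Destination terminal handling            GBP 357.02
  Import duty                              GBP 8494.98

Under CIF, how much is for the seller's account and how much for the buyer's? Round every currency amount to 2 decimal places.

CIF: the seller pays costs through ocean freight and marine insurance to the destination port.
Seller's account: goods 66247.53 + inland to port 124.69 + export clearance 156.44 + origin terminal 364.26 + freight 5786.64 + insurance 345.65 = 73025.21
Buyer's account: destination terminal 357.02 + duty 8494.98 = 8852.00

Seller: GBP 73025.21; buyer: GBP 8852.00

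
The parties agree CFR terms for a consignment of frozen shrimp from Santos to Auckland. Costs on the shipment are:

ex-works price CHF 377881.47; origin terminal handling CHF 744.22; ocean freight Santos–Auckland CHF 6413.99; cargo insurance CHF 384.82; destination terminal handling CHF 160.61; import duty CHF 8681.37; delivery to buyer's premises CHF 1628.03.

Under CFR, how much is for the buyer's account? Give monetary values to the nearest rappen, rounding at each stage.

CFR: the seller pays costs through ocean freight to the destination port, but not insurance.
Seller's account: goods 377881.47 + origin terminal 744.22 + freight 6413.99 = 385039.68
Buyer's account: insurance 384.82 + destination terminal 160.61 + duty 8681.37 + delivery 1628.03 = 10854.83

Buyer's account: CHF 10854.83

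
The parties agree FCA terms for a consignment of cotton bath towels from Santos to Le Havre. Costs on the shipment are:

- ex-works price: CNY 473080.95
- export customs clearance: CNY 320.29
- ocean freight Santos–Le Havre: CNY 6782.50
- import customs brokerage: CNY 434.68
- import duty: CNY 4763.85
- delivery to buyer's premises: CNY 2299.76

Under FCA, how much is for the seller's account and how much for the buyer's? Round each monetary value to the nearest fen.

Seller: CNY 473401.24; buyer: CNY 14280.79

FCA: the seller delivers export-cleared goods to the carrier; the buyer bears costs from that point.
Seller's account: goods 473080.95 + export clearance 320.29 = 473401.24
Buyer's account: freight 6782.50 + brokerage 434.68 + duty 4763.85 + delivery 2299.76 = 14280.79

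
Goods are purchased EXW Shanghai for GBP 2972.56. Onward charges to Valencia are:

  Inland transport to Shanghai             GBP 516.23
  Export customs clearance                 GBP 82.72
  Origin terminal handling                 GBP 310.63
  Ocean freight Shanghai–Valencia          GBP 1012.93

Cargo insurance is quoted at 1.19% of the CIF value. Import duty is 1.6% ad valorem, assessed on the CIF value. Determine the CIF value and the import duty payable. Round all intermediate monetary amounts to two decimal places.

Let C be the CIF value. C = EXW price + pre-shipment costs + freight + 1.19% × C
C − 1.19% × C = 2972.56 + 516.23 + 82.72 + 310.63 + 1012.93
0.9881 × C = 4895.07
C = 4895.07 / 0.9881 = 4954.02
Insurance premium = 1.19% × 4954.02 = 58.95
Import duty = 4954.02 × 1.6% = 79.26

CIF value: GBP 4954.02; import duty: GBP 79.26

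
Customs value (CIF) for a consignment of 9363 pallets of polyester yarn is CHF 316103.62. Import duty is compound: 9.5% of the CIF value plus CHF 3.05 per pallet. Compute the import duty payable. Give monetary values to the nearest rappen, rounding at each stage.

Import duty: CHF 58586.99

Ad valorem component: 316103.62 × 9.5% = 30029.84
Specific component: 9363 × 3.05 = 28557.15
Import duty = 30029.84 + 28557.15 = 58586.99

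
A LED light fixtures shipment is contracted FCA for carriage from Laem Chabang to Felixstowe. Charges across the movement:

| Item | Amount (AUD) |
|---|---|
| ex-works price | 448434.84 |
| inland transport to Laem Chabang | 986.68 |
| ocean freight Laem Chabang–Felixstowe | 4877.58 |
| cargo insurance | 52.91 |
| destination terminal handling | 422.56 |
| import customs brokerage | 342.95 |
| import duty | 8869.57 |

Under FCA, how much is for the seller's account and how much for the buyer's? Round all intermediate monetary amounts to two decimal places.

FCA: the seller delivers export-cleared goods to the carrier; the buyer bears costs from that point.
Seller's account: goods 448434.84 + inland to port 986.68 = 449421.52
Buyer's account: freight 4877.58 + insurance 52.91 + destination terminal 422.56 + brokerage 342.95 + duty 8869.57 = 14565.57

Seller: AUD 449421.52; buyer: AUD 14565.57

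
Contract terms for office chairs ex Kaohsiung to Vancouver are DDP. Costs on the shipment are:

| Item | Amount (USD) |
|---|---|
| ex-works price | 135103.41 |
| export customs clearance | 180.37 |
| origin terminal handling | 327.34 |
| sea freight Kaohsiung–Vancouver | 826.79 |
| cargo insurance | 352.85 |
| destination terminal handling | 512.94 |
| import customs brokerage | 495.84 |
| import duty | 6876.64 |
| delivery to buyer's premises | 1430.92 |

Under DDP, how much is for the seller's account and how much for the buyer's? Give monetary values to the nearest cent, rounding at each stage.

Seller: USD 146107.10; buyer: USD 0.00

DDP: the seller bears all costs including import duty.
Seller's account: goods 135103.41 + export clearance 180.37 + origin terminal 327.34 + freight 826.79 + insurance 352.85 + destination terminal 512.94 + brokerage 495.84 + duty 6876.64 + delivery 1430.92 = 146107.10
Buyer's account: 0.00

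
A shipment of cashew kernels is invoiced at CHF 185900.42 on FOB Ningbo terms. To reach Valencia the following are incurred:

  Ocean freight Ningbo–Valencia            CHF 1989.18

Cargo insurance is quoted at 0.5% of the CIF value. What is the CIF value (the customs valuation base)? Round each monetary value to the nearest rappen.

Let C be the CIF value. C = FOB price + freight + 0.5% × C
C − 0.5% × C = 185900.42 + 1989.18
0.995 × C = 187889.60
C = 187889.60 / 0.995 = 188833.77
Insurance premium = 0.5% × 188833.77 = 944.17

CIF value: CHF 188833.77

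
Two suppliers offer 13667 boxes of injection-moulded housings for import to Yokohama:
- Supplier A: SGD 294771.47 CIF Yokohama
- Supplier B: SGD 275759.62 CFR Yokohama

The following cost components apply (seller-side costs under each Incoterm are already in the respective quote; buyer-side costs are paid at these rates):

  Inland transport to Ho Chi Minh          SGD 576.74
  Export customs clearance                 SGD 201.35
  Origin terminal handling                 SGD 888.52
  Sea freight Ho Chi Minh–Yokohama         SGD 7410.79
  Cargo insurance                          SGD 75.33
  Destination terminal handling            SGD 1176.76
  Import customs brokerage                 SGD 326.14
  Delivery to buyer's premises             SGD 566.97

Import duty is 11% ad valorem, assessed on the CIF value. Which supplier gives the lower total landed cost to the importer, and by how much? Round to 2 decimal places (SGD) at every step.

Supplier B is cheaper by SGD 21019.54

Supplier A (CIF):
The CIF price already equals the CIF value: 294771.47
Import duty = 294771.47 × 11% = 32424.86
Buyer bears (A): 1176.76 + 326.14 + 566.97 = 2069.87
Landed cost (A) = invoice 294771.47 + 2069.87 + duty 32424.86 = 329266.20
Supplier B (CFR):
CIF value = CFR price + insurance = 275759.62 + 75.33 = 275834.95
Import duty = 275834.95 × 11% = 30341.84
Buyer bears (B): 75.33 + 1176.76 + 326.14 + 566.97 = 2145.20
Landed cost (B) = invoice 275759.62 + 2145.20 + duty 30341.84 = 308246.66
Difference = |329266.20 − 308246.66| = 21019.54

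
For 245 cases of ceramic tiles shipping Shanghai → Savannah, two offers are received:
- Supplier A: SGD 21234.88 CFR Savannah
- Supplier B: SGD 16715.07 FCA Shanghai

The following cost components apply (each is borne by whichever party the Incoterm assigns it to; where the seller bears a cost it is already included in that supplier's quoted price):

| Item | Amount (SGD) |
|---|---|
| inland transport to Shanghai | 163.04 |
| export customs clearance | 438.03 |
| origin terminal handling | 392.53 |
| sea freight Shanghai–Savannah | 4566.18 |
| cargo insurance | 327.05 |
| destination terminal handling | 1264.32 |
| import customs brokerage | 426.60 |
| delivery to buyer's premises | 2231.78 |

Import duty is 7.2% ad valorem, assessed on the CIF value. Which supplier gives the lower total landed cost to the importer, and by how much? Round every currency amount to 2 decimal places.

Supplier A is cheaper by SGD 470.50

Supplier A (CFR):
CIF value = CFR price + insurance = 21234.88 + 327.05 = 21561.93
Import duty = 21561.93 × 7.2% = 1552.46
Buyer bears (A): 327.05 + 1264.32 + 426.60 + 2231.78 = 4249.75
Landed cost (A) = invoice 21234.88 + 4249.75 + duty 1552.46 = 27037.09
Supplier B (FCA):
CIF value = FCA price + origin terminal + freight + insurance = 16715.07 + 392.53 + 4566.18 + 327.05 = 22000.83
Import duty = 22000.83 × 7.2% = 1584.06
Buyer bears (B): 392.53 + 4566.18 + 327.05 + 1264.32 + 426.60 + 2231.78 = 9208.46
Landed cost (B) = invoice 16715.07 + 9208.46 + duty 1584.06 = 27507.59
Difference = |27037.09 − 27507.59| = 470.50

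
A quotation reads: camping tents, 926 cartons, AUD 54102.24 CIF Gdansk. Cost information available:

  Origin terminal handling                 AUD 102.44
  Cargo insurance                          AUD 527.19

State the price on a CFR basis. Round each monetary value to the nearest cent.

Not relevant to the conversion: origin terminal — on the seller under both CIF and CFR; already in the CIF price and stays in the CFR price.
From CIF to CFR, the seller no longer bears: insurance.
CFR price = 54102.24 − 527.19 = 53575.05

CFR price: AUD 53575.05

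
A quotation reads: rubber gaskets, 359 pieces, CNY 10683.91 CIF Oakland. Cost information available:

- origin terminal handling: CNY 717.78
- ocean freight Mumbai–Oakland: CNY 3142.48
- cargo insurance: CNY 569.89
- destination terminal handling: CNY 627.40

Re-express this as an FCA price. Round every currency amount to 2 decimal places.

Not relevant to the conversion: destination terminal — on the buyer under both terms; not part of either seller's price.
From CIF to FCA, the seller no longer bears: origin terminal, freight, insurance.
FCA price = 10683.91 − 717.78 − 3142.48 − 569.89 = 6253.76

FCA price: CNY 6253.76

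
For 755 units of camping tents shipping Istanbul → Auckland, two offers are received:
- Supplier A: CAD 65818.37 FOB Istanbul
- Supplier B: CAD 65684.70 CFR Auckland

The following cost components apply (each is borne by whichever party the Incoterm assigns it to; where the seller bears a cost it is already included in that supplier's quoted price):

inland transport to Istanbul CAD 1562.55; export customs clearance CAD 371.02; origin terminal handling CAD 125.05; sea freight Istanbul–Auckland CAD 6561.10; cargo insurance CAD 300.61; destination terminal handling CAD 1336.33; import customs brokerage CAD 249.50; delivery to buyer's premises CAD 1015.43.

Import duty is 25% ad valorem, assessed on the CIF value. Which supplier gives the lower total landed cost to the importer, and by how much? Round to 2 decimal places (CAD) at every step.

Supplier A (FOB):
CIF value = FOB price + freight + insurance = 65818.37 + 6561.10 + 300.61 = 72680.08
Import duty = 72680.08 × 25% = 18170.02
Buyer bears (A): 6561.10 + 300.61 + 1336.33 + 249.50 + 1015.43 = 9462.97
Landed cost (A) = invoice 65818.37 + 9462.97 + duty 18170.02 = 93451.36
Supplier B (CFR):
CIF value = CFR price + insurance = 65684.70 + 300.61 = 65985.31
Import duty = 65985.31 × 25% = 16496.33
Buyer bears (B): 300.61 + 1336.33 + 249.50 + 1015.43 = 2901.87
Landed cost (B) = invoice 65684.70 + 2901.87 + duty 16496.33 = 85082.90
Difference = |93451.36 − 85082.90| = 8368.46

Supplier B is cheaper by CAD 8368.46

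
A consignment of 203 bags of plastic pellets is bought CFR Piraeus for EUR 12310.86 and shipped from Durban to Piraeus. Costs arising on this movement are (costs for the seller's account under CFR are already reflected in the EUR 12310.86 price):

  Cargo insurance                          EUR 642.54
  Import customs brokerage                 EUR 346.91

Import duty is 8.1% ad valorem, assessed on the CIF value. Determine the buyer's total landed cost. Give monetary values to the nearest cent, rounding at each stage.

CFR: the seller pays costs through ocean freight to the destination port, but not insurance.
CIF value = CFR price + insurance = 12310.86 + 642.54 = 12953.40
Import duty = 12953.40 × 8.1% = 1049.23
Buyer bears: insurance 642.54 + brokerage 346.91 + duty 1049.23 = 2038.68
Landed cost = invoice 12310.86 + 2038.68 = 14349.54

Total landed cost: EUR 14349.54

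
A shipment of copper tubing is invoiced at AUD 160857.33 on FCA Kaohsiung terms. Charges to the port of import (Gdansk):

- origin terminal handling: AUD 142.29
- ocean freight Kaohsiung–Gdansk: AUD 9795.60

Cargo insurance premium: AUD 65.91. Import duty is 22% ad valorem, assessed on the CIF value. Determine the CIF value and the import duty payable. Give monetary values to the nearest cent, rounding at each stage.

CIF value: AUD 170861.13; import duty: AUD 37589.45

CIF = FCA price + pre-shipment costs + freight + insurance
CIF = 160857.33 + 142.29 + 9795.60 + 65.91 = 170861.13
Import duty = 170861.13 × 22% = 37589.45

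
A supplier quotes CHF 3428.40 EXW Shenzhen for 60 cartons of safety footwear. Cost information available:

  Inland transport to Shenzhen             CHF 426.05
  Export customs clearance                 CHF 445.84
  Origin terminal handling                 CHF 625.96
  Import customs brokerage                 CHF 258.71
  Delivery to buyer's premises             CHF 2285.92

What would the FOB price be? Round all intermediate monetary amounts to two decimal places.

Not relevant to the conversion: brokerage, delivery — on the buyer under both terms; not part of either seller's price.
From EXW to FOB, the seller additionally bears: inland to port, export clearance, origin terminal.
FOB price = 3428.40 + 426.05 + 445.84 + 625.96 = 4926.25

FOB price: CHF 4926.25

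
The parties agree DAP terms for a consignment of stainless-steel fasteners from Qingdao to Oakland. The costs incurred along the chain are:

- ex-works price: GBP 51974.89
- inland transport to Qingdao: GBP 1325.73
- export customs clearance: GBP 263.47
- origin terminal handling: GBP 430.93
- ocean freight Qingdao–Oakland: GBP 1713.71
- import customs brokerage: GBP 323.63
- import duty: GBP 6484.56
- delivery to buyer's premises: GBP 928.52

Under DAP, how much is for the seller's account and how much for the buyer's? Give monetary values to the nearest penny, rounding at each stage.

Seller: GBP 56637.25; buyer: GBP 6808.19

DAP: the seller bears all costs to the named destination except import duty and clearance.
Seller's account: goods 51974.89 + inland to port 1325.73 + export clearance 263.47 + origin terminal 430.93 + freight 1713.71 + delivery 928.52 = 56637.25
Buyer's account: brokerage 323.63 + duty 6484.56 = 6808.19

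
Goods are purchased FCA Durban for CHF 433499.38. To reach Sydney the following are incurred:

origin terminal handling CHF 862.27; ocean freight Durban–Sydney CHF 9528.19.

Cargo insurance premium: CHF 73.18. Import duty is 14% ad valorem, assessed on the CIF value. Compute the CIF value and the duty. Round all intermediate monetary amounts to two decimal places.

CIF value: CHF 443963.02; import duty: CHF 62154.82

CIF = FCA price + pre-shipment costs + freight + insurance
CIF = 433499.38 + 862.27 + 9528.19 + 73.18 = 443963.02
Import duty = 443963.02 × 14% = 62154.82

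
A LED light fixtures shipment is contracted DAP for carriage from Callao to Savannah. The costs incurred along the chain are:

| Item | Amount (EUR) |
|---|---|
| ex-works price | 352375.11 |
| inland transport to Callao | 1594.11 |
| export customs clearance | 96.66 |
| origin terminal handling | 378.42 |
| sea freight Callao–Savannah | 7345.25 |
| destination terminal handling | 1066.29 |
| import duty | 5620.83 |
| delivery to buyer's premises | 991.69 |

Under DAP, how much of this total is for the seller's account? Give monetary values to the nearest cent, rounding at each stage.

DAP: the seller bears all costs to the named destination except import duty and clearance.
Seller's account: goods 352375.11 + inland to port 1594.11 + export clearance 96.66 + origin terminal 378.42 + freight 7345.25 + destination terminal 1066.29 + delivery 991.69 = 363847.53
Buyer's account: duty 5620.83 = 5620.83

Seller's account: EUR 363847.53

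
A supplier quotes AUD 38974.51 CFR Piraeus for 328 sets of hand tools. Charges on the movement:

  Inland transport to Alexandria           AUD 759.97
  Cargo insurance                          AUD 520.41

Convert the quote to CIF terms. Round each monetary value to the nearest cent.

CIF price: AUD 39494.92

Not relevant to the conversion: inland to port — on the seller under both CFR and CIF; already in the CFR price and stays in the CIF price.
From CFR to CIF, the seller additionally bears: insurance.
CIF price = 38974.51 + 520.41 = 39494.92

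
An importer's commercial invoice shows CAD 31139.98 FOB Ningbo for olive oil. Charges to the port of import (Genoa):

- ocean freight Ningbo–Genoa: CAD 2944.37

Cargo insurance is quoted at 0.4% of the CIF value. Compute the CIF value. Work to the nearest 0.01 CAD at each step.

CIF value: CAD 34221.23

Let C be the CIF value. C = FOB price + freight + 0.4% × C
C − 0.4% × C = 31139.98 + 2944.37
0.996 × C = 34084.35
C = 34084.35 / 0.996 = 34221.23
Insurance premium = 0.4% × 34221.23 = 136.88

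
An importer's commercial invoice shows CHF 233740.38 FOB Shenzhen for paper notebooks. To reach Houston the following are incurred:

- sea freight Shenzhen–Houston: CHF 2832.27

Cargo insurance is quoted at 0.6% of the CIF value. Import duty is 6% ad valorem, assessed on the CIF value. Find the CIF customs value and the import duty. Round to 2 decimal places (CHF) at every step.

CIF value: CHF 238000.65; import duty: CHF 14280.04

Let C be the CIF value. C = FOB price + freight + 0.6% × C
C − 0.6% × C = 233740.38 + 2832.27
0.994 × C = 236572.65
C = 236572.65 / 0.994 = 238000.65
Insurance premium = 0.6% × 238000.65 = 1428.00
Import duty = 238000.65 × 6% = 14280.04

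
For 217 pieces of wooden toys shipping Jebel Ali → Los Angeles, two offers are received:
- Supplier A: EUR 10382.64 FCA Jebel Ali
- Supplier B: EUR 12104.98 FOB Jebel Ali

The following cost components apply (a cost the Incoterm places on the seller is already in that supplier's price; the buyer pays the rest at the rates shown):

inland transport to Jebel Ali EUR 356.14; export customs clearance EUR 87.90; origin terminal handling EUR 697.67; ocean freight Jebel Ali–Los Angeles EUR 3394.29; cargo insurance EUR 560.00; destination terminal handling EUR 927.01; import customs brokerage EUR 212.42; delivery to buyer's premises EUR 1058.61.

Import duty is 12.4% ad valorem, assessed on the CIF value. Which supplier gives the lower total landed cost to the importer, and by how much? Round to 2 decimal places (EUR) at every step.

Supplier A is cheaper by EUR 1151.73

Supplier A (FCA):
CIF value = FCA price + origin terminal + freight + insurance = 10382.64 + 697.67 + 3394.29 + 560.00 = 15034.60
Import duty = 15034.60 × 12.4% = 1864.29
Buyer bears (A): 697.67 + 3394.29 + 560.00 + 927.01 + 212.42 + 1058.61 = 6850.00
Landed cost (A) = invoice 10382.64 + 6850.00 + duty 1864.29 = 19096.93
Supplier B (FOB):
CIF value = FOB price + freight + insurance = 12104.98 + 3394.29 + 560.00 = 16059.27
Import duty = 16059.27 × 12.4% = 1991.35
Buyer bears (B): 3394.29 + 560.00 + 927.01 + 212.42 + 1058.61 = 6152.33
Landed cost (B) = invoice 12104.98 + 6152.33 + duty 1991.35 = 20248.66
Difference = |19096.93 − 20248.66| = 1151.73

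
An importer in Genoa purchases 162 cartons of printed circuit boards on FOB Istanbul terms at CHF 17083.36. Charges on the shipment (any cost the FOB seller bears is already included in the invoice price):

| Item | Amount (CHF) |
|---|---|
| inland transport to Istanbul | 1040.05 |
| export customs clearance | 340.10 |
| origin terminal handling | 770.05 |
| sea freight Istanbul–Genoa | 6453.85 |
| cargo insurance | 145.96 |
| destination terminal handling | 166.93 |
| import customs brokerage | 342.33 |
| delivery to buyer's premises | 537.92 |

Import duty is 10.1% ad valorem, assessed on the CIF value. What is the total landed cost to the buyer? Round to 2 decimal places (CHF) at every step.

FOB: the seller bears costs until goods are on board at the origin port; the buyer bears freight, insurance and all costs thereafter.
Already in the invoice (seller's account under FOB): inland to port, export clearance, origin terminal — exclude.
CIF value = FOB price + freight + insurance = 17083.36 + 6453.85 + 145.96 = 23683.17
Import duty = 23683.17 × 10.1% = 2392.00
Buyer bears: freight 6453.85 + insurance 145.96 + destination terminal 166.93 + brokerage 342.33 + delivery 537.92 + duty 2392.00 = 10038.99
Landed cost = invoice 17083.36 + 10038.99 = 27122.35

Total landed cost: CHF 27122.35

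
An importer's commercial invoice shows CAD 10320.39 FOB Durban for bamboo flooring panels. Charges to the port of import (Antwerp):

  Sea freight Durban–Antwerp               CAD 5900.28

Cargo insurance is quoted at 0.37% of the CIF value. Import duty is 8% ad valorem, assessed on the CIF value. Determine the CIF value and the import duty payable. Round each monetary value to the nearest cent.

CIF value: CAD 16280.91; import duty: CAD 1302.47

Let C be the CIF value. C = FOB price + freight + 0.37% × C
C − 0.37% × C = 10320.39 + 5900.28
0.9963 × C = 16220.67
C = 16220.67 / 0.9963 = 16280.91
Insurance premium = 0.37% × 16280.91 = 60.24
Import duty = 16280.91 × 8% = 1302.47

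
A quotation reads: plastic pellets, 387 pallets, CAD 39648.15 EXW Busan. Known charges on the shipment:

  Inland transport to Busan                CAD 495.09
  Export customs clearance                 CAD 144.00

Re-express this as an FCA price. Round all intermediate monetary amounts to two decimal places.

FCA price: CAD 40287.24

From EXW to FCA, the seller additionally bears: inland to port, export clearance.
FCA price = 39648.15 + 495.09 + 144.00 = 40287.24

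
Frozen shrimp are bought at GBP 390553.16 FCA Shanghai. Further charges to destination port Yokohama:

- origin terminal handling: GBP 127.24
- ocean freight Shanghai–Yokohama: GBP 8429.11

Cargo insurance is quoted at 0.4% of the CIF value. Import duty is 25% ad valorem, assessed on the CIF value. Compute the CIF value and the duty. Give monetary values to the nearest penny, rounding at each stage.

Let C be the CIF value. C = FCA price + pre-shipment costs + freight + 0.4% × C
C − 0.4% × C = 390553.16 + 127.24 + 8429.11
0.996 × C = 399109.51
C = 399109.51 / 0.996 = 400712.36
Insurance premium = 0.4% × 400712.36 = 1602.85
Import duty = 400712.36 × 25% = 100178.09

CIF value: GBP 400712.36; import duty: GBP 100178.09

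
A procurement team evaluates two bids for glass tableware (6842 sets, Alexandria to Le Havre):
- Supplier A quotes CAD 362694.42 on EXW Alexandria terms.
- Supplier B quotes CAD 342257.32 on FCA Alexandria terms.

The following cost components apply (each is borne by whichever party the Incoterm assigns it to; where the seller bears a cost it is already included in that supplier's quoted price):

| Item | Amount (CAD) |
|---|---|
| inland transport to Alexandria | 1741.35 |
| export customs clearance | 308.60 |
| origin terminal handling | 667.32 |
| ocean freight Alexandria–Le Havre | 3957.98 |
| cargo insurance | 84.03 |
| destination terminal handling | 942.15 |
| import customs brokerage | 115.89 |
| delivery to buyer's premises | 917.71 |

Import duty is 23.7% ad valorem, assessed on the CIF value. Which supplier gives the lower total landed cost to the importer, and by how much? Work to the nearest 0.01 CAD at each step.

Supplier B is cheaper by CAD 27816.48

Supplier A (EXW):
CIF value = EXW price + inland to port + export clearance + origin terminal + freight + insurance = 362694.42 + 1741.35 + 308.60 + 667.32 + 3957.98 + 84.03 = 369453.70
Import duty = 369453.70 × 23.7% = 87560.53
Buyer bears (A): 1741.35 + 308.60 + 667.32 + 3957.98 + 84.03 + 942.15 + 115.89 + 917.71 = 8735.03
Landed cost (A) = invoice 362694.42 + 8735.03 + duty 87560.53 = 458989.98
Supplier B (FCA):
CIF value = FCA price + origin terminal + freight + insurance = 342257.32 + 667.32 + 3957.98 + 84.03 = 346966.65
Import duty = 346966.65 × 23.7% = 82231.10
Buyer bears (B): 667.32 + 3957.98 + 84.03 + 942.15 + 115.89 + 917.71 = 6685.08
Landed cost (B) = invoice 342257.32 + 6685.08 + duty 82231.10 = 431173.50
Difference = |458989.98 − 431173.50| = 27816.48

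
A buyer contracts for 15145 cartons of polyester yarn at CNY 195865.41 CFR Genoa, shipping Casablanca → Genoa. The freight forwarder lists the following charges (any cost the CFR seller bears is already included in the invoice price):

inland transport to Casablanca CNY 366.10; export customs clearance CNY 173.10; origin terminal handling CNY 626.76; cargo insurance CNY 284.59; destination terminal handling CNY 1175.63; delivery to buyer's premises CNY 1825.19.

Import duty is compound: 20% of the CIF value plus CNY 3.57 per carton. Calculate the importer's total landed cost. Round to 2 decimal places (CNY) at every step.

Total landed cost: CNY 292448.47

CFR: the seller pays costs through ocean freight to the destination port, but not insurance.
Already in the invoice (seller's account under CFR): inland to port, export clearance, origin terminal — exclude.
CIF value = CFR price + insurance = 195865.41 + 284.59 = 196150.00
Ad valorem component: 196150.00 × 20% = 39230.00
Specific component: 15145 × 3.57 = 54067.65
Import duty = 39230.00 + 54067.65 = 93297.65
Buyer bears: insurance 284.59 + destination terminal 1175.63 + delivery 1825.19 + duty 93297.65 = 96583.06
Landed cost = invoice 195865.41 + 96583.06 = 292448.47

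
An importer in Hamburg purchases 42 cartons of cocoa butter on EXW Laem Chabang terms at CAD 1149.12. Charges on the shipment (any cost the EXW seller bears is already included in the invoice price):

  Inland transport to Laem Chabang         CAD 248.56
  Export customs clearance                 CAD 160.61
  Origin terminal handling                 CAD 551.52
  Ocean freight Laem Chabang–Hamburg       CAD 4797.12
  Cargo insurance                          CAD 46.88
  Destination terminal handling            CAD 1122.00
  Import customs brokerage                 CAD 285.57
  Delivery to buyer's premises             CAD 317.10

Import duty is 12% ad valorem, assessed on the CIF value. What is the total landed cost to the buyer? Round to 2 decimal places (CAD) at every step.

EXW: the seller makes goods available at their premises; the buyer bears all onward costs.
CIF value = EXW price + inland to port + export clearance + origin terminal + freight + insurance = 1149.12 + 248.56 + 160.61 + 551.52 + 4797.12 + 46.88 = 6953.81
Import duty = 6953.81 × 12% = 834.46
Buyer bears: inland to port 248.56 + export clearance 160.61 + origin terminal 551.52 + freight 4797.12 + insurance 46.88 + destination terminal 1122.00 + brokerage 285.57 + delivery 317.10 + duty 834.46 = 8363.82
Landed cost = invoice 1149.12 + 8363.82 = 9512.94

Total landed cost: CAD 9512.94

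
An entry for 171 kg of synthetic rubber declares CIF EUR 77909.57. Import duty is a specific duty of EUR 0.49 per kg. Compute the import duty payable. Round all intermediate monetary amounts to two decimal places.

Import duty: EUR 83.79

Import duty = 171 × 0.49 = 83.79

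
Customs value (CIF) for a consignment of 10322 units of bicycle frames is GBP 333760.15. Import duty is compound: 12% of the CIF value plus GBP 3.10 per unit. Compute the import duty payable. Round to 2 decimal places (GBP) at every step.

Ad valorem component: 333760.15 × 12% = 40051.22
Specific component: 10322 × 3.10 = 31998.20
Import duty = 40051.22 + 31998.20 = 72049.42

Import duty: GBP 72049.42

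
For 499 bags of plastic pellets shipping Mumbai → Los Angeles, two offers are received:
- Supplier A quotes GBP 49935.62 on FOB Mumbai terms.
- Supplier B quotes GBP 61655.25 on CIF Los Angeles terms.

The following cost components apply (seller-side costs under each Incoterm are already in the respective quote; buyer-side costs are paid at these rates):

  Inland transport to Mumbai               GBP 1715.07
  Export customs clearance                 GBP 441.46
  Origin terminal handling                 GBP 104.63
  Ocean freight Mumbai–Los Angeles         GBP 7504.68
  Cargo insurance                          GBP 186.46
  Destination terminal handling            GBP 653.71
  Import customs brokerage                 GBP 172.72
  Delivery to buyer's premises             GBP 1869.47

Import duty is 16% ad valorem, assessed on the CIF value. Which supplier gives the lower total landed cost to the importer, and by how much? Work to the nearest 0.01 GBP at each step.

Supplier A is cheaper by GBP 4673.05

Supplier A (FOB):
CIF value = FOB price + freight + insurance = 49935.62 + 7504.68 + 186.46 = 57626.76
Import duty = 57626.76 × 16% = 9220.28
Buyer bears (A): 7504.68 + 186.46 + 653.71 + 172.72 + 1869.47 = 10387.04
Landed cost (A) = invoice 49935.62 + 10387.04 + duty 9220.28 = 69542.94
Supplier B (CIF):
The CIF price already equals the CIF value: 61655.25
Import duty = 61655.25 × 16% = 9864.84
Buyer bears (B): 653.71 + 172.72 + 1869.47 = 2695.90
Landed cost (B) = invoice 61655.25 + 2695.90 + duty 9864.84 = 74215.99
Difference = |69542.94 − 74215.99| = 4673.05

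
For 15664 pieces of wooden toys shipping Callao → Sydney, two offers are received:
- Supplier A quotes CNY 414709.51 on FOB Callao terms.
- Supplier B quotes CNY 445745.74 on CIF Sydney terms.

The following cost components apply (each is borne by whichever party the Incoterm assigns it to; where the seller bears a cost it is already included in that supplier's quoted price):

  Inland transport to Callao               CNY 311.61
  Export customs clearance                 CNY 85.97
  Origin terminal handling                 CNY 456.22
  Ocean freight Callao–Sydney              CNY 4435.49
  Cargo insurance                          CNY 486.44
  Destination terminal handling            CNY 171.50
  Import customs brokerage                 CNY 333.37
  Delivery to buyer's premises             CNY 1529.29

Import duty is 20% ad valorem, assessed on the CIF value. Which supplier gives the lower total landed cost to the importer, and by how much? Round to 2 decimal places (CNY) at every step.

Supplier A is cheaper by CNY 31337.16

Supplier A (FOB):
CIF value = FOB price + freight + insurance = 414709.51 + 4435.49 + 486.44 = 419631.44
Import duty = 419631.44 × 20% = 83926.29
Buyer bears (A): 4435.49 + 486.44 + 171.50 + 333.37 + 1529.29 = 6956.09
Landed cost (A) = invoice 414709.51 + 6956.09 + duty 83926.29 = 505591.89
Supplier B (CIF):
The CIF price already equals the CIF value: 445745.74
Import duty = 445745.74 × 20% = 89149.15
Buyer bears (B): 171.50 + 333.37 + 1529.29 = 2034.16
Landed cost (B) = invoice 445745.74 + 2034.16 + duty 89149.15 = 536929.05
Difference = |505591.89 − 536929.05| = 31337.16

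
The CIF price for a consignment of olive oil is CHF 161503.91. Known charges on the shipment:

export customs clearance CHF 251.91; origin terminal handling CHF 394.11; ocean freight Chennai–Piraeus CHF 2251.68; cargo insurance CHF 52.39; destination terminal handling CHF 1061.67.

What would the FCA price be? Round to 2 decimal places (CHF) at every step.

FCA price: CHF 158805.73

Not relevant to the conversion: export clearance — on the seller under both CIF and FCA; already in the CIF price and stays in the FCA price. destination terminal — on the buyer under both terms; not part of either seller's price.
From CIF to FCA, the seller no longer bears: origin terminal, freight, insurance.
FCA price = 161503.91 − 394.11 − 2251.68 − 52.39 = 158805.73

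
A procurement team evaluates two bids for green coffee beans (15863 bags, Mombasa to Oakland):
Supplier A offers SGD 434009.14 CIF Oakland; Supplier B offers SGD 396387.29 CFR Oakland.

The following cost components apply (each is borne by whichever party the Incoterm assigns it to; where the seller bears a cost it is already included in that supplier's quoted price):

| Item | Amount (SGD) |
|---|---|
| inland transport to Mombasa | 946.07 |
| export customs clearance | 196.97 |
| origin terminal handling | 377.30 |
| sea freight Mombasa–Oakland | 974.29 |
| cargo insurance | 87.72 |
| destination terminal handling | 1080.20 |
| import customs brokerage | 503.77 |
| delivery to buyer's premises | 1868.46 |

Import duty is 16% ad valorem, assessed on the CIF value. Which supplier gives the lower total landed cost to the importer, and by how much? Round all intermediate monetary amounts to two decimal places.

Supplier B is cheaper by SGD 43539.59

Supplier A (CIF):
The CIF price already equals the CIF value: 434009.14
Import duty = 434009.14 × 16% = 69441.46
Buyer bears (A): 1080.20 + 503.77 + 1868.46 = 3452.43
Landed cost (A) = invoice 434009.14 + 3452.43 + duty 69441.46 = 506903.03
Supplier B (CFR):
CIF value = CFR price + insurance = 396387.29 + 87.72 = 396475.01
Import duty = 396475.01 × 16% = 63436.00
Buyer bears (B): 87.72 + 1080.20 + 503.77 + 1868.46 = 3540.15
Landed cost (B) = invoice 396387.29 + 3540.15 + duty 63436.00 = 463363.44
Difference = |506903.03 − 463363.44| = 43539.59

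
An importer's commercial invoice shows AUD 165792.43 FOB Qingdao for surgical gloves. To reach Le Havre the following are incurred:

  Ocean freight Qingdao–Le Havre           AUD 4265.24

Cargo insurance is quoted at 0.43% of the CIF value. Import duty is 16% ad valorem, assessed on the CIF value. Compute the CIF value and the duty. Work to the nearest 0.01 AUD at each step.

Let C be the CIF value. C = FOB price + freight + 0.43% × C
C − 0.43% × C = 165792.43 + 4265.24
0.9957 × C = 170057.67
C = 170057.67 / 0.9957 = 170792.08
Insurance premium = 0.43% × 170792.08 = 734.41
Import duty = 170792.08 × 16% = 27326.73

CIF value: AUD 170792.08; import duty: AUD 27326.73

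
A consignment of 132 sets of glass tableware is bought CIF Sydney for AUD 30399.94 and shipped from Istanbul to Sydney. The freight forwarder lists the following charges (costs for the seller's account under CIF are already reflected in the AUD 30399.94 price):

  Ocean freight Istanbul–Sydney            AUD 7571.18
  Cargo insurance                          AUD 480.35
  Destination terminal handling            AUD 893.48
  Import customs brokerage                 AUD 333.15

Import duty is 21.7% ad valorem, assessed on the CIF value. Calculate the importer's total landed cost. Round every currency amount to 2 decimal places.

Total landed cost: AUD 38223.36

CIF: the seller pays costs through ocean freight and marine insurance to the destination port.
Already in the invoice (seller's account under CIF): freight, insurance — exclude.
The CIF price already equals the CIF value: 30399.94
Import duty = 30399.94 × 21.7% = 6596.79
Buyer bears: destination terminal 893.48 + brokerage 333.15 + duty 6596.79 = 7823.42
Landed cost = invoice 30399.94 + 7823.42 = 38223.36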